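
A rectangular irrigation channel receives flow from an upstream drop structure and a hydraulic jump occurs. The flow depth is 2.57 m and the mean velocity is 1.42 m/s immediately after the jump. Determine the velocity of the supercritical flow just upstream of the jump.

Fr₂ = V₂/√(g·y₂) = 1.42/√(9.81×2.57) = 0.283.
From the momentum equation (using Fr₂), y₁/y₂ = ½[√(1 + 8Fr₂²) − 1] = ½[√1.640 − 1] = 0.140.
y₁ = 0.140 × 2.57 = 0.361 m.
V₁ = q/y₁ = 3.65/0.361 = 10.1 m/s.

V₁ = 10.1 m/s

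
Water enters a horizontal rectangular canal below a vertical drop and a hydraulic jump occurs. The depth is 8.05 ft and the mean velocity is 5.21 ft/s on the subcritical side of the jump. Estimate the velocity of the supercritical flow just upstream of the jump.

Fr₂ = V₂/√(g·y₂) = 5.21/√(32.2×8.05) = 0.324.
The Bélanger relation is symmetric: y₁/y₂ = ½[√(1 + 8Fr₂²) − 1] = ½[√1.838 − 1] = 0.178.
y₁ = 0.178 × 8.05 = 1.43 ft.
V₁ = q/y₁ = 41.9/1.43 = 29.3 ft/s.

V₁ = 29.3 ft/s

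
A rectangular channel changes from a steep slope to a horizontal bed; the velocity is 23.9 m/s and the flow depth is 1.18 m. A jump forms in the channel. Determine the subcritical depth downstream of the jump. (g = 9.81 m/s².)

Fr₁ = V₁/√(g·y₁) = 23.9/√(9.81×1.18) = 7.02.
Conjugate-depth relation: y₂/y₁ = ½[√(1 + 8Fr₁²) − 1] = ½[√395.8 − 1] = 9.45.
y₂ = 9.45 × 1.18 = 11.1 m.

y₂ = 11.1 m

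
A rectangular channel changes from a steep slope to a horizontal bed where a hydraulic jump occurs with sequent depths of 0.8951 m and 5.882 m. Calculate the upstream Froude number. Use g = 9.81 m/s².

Fr₁ = 4.988

For a rectangular channel the momentum equation gives q² = ½·g·y₁·y₂·(y₁ + y₂) = ½×9.81×0.8951×5.882×6.777 = 175.0.
q = √175.0 = 13.23 m²/s.
V₁ = q/y₁ = 14.78 m/s; Fr₁ = V₁/√(g·y₁) = 4.988.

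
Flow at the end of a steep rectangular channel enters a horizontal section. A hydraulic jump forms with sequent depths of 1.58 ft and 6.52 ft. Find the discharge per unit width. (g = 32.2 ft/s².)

For a rectangular channel the momentum equation gives q² = ½·g·y₁·y₂·(y₁ + y₂) = ½×32.2×1.58×6.52×8.10 = 1343.
q = √1343 = 36.7 ft²/s.

q = 36.7 ft²/s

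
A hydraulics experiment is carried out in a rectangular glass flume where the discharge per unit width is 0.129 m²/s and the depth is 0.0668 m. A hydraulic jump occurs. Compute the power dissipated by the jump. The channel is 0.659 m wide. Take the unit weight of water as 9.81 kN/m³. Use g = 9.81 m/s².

V₁ = q/y₁ = 0.129/0.0668 = 1.93 m/s. Fr₁ = V₁/√(g·y₁) = 1.93/√(9.81×0.0668) = 2.39.
Bélanger equation: y₂/y₁ = ½[√(1 + 8Fr₁²) − 1] = ½[√46.53 − 1] = 2.91.
y₂ = 2.91 × 0.0668 = 0.194 m.
Head loss: ΔE = (y₂ − y₁)³/(4y₁y₂) = (0.194 − 0.0668)³/(4×0.0668×0.194) = 0.00208/0.0520 = 0.0400 m.
Q = q·b = 0.129 × 0.659 = 0.0850 m³/s. P = γ·Q·ΔE = 9.81 × 0.0850 × 0.0400 = 0.0334 kW.

P = 0.0334 kW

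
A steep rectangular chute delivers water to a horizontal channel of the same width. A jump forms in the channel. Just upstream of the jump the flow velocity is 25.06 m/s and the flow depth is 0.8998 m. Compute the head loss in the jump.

ΔE = 22.37 m

Fr₁ = V₁/√(g·y₁) = 25.06/√(9.81×0.8998) = 8.435.
Bélanger equation: y₂/y₁ = ½[√(1 + 8Fr₁²) − 1] = ½[√570.16 − 1] = 11.44.
y₂ = 11.44 × 0.8998 = 10.29 m.
Head loss: ΔE = (y₂ − y₁)³/(4y₁y₂) = (10.29 − 0.8998)³/(4×0.8998×10.29) = 828.7/37.05 = 22.37 m.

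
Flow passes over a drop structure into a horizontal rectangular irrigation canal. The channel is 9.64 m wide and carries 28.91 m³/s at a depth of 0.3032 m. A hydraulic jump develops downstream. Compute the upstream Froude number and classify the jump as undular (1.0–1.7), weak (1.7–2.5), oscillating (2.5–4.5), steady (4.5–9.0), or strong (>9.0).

Fr₁ = 5.735; steady jump

q = Q/b = 28.91/9.64 = 2.999 m²/s; V₁ = q/y₁ = 9.891 m/s. Fr₁ = V₁/√(g·y₁) = 5.735.
Fr₁ = 5.735 lies in the steady range.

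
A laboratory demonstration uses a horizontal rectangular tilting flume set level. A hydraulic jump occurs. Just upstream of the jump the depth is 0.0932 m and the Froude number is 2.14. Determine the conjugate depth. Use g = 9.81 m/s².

y₂ = 0.239 m

Fr₁ = 2.14 (given).
Bélanger equation: y₂/y₁ = ½[√(1 + 8Fr₁²) − 1] = ½[√37.64 − 1] = 2.57.
y₂ = 2.57 × 0.0932 = 0.239 m.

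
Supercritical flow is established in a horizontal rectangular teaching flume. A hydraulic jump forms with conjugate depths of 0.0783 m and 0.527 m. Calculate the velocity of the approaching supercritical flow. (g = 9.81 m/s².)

For a rectangular channel the momentum equation gives q² = ½·g·y₁·y₂·(y₁ + y₂) = ½×9.81×0.0783×0.527×0.605 = 0.123.
q = √0.123 = 0.350 m²/s.
V₁ = q/y₁ = 0.350/0.0783 = 4.47 m/s.

V₁ = 4.47 m/s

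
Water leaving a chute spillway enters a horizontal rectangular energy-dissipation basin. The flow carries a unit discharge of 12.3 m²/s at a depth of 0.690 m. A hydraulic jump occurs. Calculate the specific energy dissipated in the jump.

ΔE = 10.3 m

V₁ = q/y₁ = 12.3/0.690 = 17.8 m/s. Fr₁ = V₁/√(g·y₁) = 17.8/√(9.81×0.690) = 6.85.
By Bélanger, y₂/y₁ = ½[√(1 + 8Fr₁²) − 1] = ½[√376.6 − 1] = 9.20.
y₂ = 9.20 × 0.690 = 6.35 m.
Head loss: ΔE = (y₂ − y₁)³/(4y₁y₂) = (6.35 − 0.690)³/(4×0.690×6.35) = 181/17.5 = 10.3 m.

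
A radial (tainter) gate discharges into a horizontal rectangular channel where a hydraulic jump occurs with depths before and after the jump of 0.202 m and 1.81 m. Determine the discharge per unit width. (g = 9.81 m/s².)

For a rectangular channel the momentum equation gives q² = ½·g·y₁·y₂·(y₁ + y₂) = ½×9.81×0.202×1.81×2.01 = 3.61.
q = √3.61 = 1.90 m²/s.

q = 1.90 m²/s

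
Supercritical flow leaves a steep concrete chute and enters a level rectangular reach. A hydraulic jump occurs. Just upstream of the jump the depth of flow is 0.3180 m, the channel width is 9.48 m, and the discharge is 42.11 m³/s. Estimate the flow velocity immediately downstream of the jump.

q = Q/b = 42.11/9.48 = 4.442 m²/s; V₁ = q/y₁ = 13.97 m/s. Fr₁ = V₁/√(g·y₁) = 7.909.
Bélanger equation: y₂/y₁ = ½[√(1 + 8Fr₁²) − 1] = ½[√501.37 − 1] = 10.70.
y₂ = 10.70 × 0.3180 = 3.401 m.
V₂ = q/y₂ = 4.442/3.401 = 1.306 m/s.

V₂ = 1.306 m/s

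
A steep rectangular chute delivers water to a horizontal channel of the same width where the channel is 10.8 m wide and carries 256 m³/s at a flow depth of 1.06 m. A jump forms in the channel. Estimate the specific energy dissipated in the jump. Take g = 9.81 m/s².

q = Q/b = 256/10.8 = 23.7 m²/s; V₁ = q/y₁ = 22.4 m/s. Fr₁ = V₁/√(g·y₁) = 6.93.
By Bélanger, y₂/y₁ = ½[√(1 + 8Fr₁²) − 1] = ½[√385.7 − 1] = 9.32.
y₂ = 9.32 × 1.06 = 9.88 m.
V₂ = q/y₂ = 23.7/9.88 = 2.40 m/s. E₁ = y₁ + V₁²/2g = 26.5 m; E₂ = y₂ + V₂²/2g = 10.2 m. ΔE = E₁ − E₂ = 16.4 m.

ΔE = 16.4 m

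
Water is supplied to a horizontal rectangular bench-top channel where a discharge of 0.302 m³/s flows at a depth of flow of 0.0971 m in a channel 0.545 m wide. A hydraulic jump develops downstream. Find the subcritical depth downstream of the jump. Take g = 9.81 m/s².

q = Q/b = 0.302/0.545 = 0.554 m²/s; V₁ = q/y₁ = 5.71 m/s. Fr₁ = V₁/√(g·y₁) = 5.85.
Conjugate-depth relation: y₂/y₁ = ½[√(1 + 8Fr₁²) − 1] = ½[√274.5 − 1] = 7.78.
y₂ = 7.78 × 0.0971 = 0.756 m.

y₂ = 0.756 m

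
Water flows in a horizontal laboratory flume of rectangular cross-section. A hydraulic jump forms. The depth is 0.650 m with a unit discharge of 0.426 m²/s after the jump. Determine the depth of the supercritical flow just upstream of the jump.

y₁ = 0.0782 m

V₂ = q/y₂ = 0.426/0.650 = 0.655 m/s; Fr₂ = V₂/√(g·y₂) = 0.260.
Since the conjugate-depth ratio holds either way, y₁/y₂ = ½[√(1 + 8Fr₂²) − 1] = ½[√1.539 − 1] = 0.120.
y₁ = 0.120 × 0.650 = 0.0782 m.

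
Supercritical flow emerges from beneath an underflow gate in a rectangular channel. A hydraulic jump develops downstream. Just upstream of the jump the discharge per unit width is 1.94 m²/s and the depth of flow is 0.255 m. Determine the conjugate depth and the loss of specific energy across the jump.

V₁ = q/y₁ = 1.94/0.255 = 7.61 m/s. Fr₁ = V₁/√(g·y₁) = 7.61/√(9.81×0.255) = 4.81.
By Bélanger, y₂/y₁ = ½[√(1 + 8Fr₁²) − 1] = ½[√186.1 − 1] = 6.32.
y₂ = 6.32 × 0.255 = 1.61 m.
V₂ = q/y₂ = 1.94/1.61 = 1.20 m/s. E₁ = y₁ + V₁²/2g = 3.21 m; E₂ = y₂ + V₂²/2g = 1.69 m. ΔE = E₁ − E₂ = 1.52 m.

y₂ = 1.61 m; ΔE = 1.52 m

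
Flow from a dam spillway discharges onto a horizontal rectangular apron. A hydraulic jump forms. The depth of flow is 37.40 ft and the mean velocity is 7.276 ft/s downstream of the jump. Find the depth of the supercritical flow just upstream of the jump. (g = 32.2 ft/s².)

Fr₂ = V₂/√(g·y₂) = 7.276/√(32.2×37.40) = 0.2097.
The Bélanger relation is symmetric: y₁/y₂ = ½[√(1 + 8Fr₂²) − 1] = ½[√1.3517 − 1] = 0.08131.
y₁ = 0.08131 × 37.40 = 3.041 ft.

y₁ = 3.041 ft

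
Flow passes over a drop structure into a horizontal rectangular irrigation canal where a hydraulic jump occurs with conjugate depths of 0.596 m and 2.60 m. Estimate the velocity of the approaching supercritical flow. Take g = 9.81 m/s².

V₁ = 8.27 m/s

For a rectangular channel the momentum equation gives q² = ½·g·y₁·y₂·(y₁ + y₂) = ½×9.81×0.596×2.60×3.20 = 24.3.
q = √24.3 = 4.93 m²/s.
V₁ = q/y₁ = 4.93/0.596 = 8.27 m/s.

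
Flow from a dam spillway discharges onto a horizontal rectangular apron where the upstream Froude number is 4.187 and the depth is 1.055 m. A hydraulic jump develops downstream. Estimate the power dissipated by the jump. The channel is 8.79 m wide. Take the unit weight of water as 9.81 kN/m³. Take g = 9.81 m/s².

Fr₁ = 4.187 (given).
By Bélanger, y₂/y₁ = ½[√(1 + 8Fr₁²) − 1] = ½[√141.25 − 1] = 5.442.
y₂ = 5.442 × 1.055 = 5.742 m.
Head loss: ΔE = (y₂ − y₁)³/(4y₁y₂) = (5.742 − 1.055)³/(4×1.055×5.742) = 102.9/24.23 = 4.249 m.
V₁ = Fr₁·√(g·y₁) = 4.187×√(9.81×1.055) = 13.47 m/s; q = V₁·y₁ = 14.21 m²/s. Q = q·b = 14.21 × 8.79 = 124.9 m³/s. P = γ·Q·ΔE = 9.81 × 124.9 × 4.249 = 5206 kW.

P = 5206 kW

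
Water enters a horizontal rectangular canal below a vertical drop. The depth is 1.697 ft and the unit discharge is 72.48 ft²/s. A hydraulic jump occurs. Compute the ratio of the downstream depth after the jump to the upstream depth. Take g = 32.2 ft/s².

V₁ = q/y₁ = 72.48/1.697 = 42.71 ft/s. Fr₁ = V₁/√(g·y₁) = 42.71/√(32.2×1.697) = 5.778.
By Bélanger, y₂/y₁ = ½[√(1 + 8Fr₁²) − 1] = ½[√268.07 − 1] = 7.686.

y₂/y₁ = 7.686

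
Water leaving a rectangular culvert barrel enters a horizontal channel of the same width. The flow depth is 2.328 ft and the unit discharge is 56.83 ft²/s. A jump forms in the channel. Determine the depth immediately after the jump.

y₂ = 8.191 ft

V₁ = q/y₁ = 56.83/2.328 = 24.41 ft/s. Fr₁ = V₁/√(g·y₁) = 24.41/√(32.2×2.328) = 2.820.
From the momentum equation for a rectangular channel, y₂/y₁ = ½[√(1 + 8Fr₁²) − 1] = ½[√64.598 − 1] = 3.519.
y₂ = 3.519 × 2.328 = 8.191 ft.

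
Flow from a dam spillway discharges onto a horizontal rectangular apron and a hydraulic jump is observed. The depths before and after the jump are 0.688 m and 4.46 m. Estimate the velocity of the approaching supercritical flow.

For a rectangular channel the momentum equation gives q² = ½·g·y₁·y₂·(y₁ + y₂) = ½×9.81×0.688×4.46×5.15 = 77.5.
q = √77.5 = 8.80 m²/s.
V₁ = q/y₁ = 8.80/0.688 = 12.8 m/s.

V₁ = 12.8 m/s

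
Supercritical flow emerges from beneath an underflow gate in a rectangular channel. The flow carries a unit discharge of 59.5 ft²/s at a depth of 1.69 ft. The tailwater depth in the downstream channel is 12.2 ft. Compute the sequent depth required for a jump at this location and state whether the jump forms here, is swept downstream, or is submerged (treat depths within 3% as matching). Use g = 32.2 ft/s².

y₂ = 10.6 ft; the jump is submerged

V₁ = q/y₁ = 59.5/1.69 = 35.2 ft/s. Fr₁ = V₁/√(g·y₁) = 35.2/√(32.2×1.69) = 4.77.
Conjugate-depth relation: y₂/y₁ = ½[√(1 + 8Fr₁²) − 1] = ½[√183.2 − 1] = 6.27.
y₂ = 6.27 × 1.69 = 10.6 ft.
Tailwater y_tw = 12.2 ft: y_tw > y₂, so the jump is submerged.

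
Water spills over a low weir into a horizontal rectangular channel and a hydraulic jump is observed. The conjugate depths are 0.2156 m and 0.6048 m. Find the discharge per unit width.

q = 0.7244 m²/s

For a rectangular channel the momentum equation gives q² = ½·g·y₁·y₂·(y₁ + y₂) = ½×9.81×0.2156×0.6048×0.8204 = 0.5247.
q = √0.5247 = 0.7244 m²/s.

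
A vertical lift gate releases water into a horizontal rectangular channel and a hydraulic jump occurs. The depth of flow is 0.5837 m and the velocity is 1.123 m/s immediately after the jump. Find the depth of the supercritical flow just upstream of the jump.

Fr₂ = V₂/√(g·y₂) = 1.123/√(9.81×0.5837) = 0.4693.
Since the conjugate-depth ratio holds either way, y₁/y₂ = ½[√(1 + 8Fr₂²) − 1] = ½[√2.7619 − 1] = 0.3310.
y₁ = 0.3310 × 0.5837 = 0.1932 m.

y₁ = 0.1932 m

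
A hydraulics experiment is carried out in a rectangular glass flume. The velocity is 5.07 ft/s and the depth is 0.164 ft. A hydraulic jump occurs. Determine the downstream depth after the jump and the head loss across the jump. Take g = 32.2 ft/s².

y₂ = 0.436 ft; ΔE = 0.0705 ft

Fr₁ = V₁/√(g·y₁) = 5.07/√(32.2×0.164) = 2.21.
From the momentum equation for a rectangular channel, y₂/y₁ = ½[√(1 + 8Fr₁²) − 1] = ½[√39.94 − 1] = 2.66.
y₂ = 2.66 × 0.164 = 0.436 ft.
q = V₁·y₁ = 5.07 × 0.164 = 0.831 ft²/s. V₂ = q/y₂ = 0.831/0.436 = 1.91 ft/s. E₁ = y₁ + V₁²/2g = 0.563 ft; E₂ = y₂ + V₂²/2g = 0.493 ft. ΔE = E₁ − E₂ = 0.0705 ft.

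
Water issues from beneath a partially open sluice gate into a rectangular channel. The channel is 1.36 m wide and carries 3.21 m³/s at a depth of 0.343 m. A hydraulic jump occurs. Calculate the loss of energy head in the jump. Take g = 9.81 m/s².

q = Q/b = 3.21/1.36 = 2.36 m²/s; V₁ = q/y₁ = 6.88 m/s. Fr₁ = V₁/√(g·y₁) = 3.75.
Bélanger equation: y₂/y₁ = ½[√(1 + 8Fr₁²) − 1] = ½[√113.6 − 1] = 4.83.
y₂ = 4.83 × 0.343 = 1.66 m.
Head loss: ΔE = (y₂ − y₁)³/(4y₁y₂) = (1.66 − 0.343)³/(4×0.343×1.66) = 2.26/2.27 = 0.997 m.

ΔE = 0.997 m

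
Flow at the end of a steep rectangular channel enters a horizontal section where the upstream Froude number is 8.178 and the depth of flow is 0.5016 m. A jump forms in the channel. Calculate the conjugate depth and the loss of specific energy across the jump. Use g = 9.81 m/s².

y₂ = 5.556 m; ΔE = 11.58 m

Fr₁ = 8.178 (given).
Sequent-depth ratio: y₂/y₁ = ½[√(1 + 8Fr₁²) − 1] = ½[√536.04 − 1] = 11.08.
y₂ = 11.08 × 0.5016 = 5.556 m.
Head loss: ΔE = (y₂ − y₁)³/(4y₁y₂) = (5.556 − 0.5016)³/(4×0.5016×5.556) = 129.1/11.15 = 11.58 m.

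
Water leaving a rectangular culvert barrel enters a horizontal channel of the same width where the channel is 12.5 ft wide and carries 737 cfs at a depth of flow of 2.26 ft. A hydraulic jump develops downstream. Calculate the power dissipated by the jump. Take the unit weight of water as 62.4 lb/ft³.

P = 285 hp

q = Q/b = 737/12.5 = 59.0 ft²/s; V₁ = q/y₁ = 26.1 ft/s. Fr₁ = V₁/√(g·y₁) = 3.06.
Bélanger equation: y₂/y₁ = ½[√(1 + 8Fr₁²) − 1] = ½[√75.82 − 1] = 3.85.
y₂ = 3.85 × 2.26 = 8.71 ft.
Head loss: ΔE = (y₂ − y₁)³/(4y₁y₂) = (8.71 − 2.26)³/(4×2.26×8.71) = 268/78.7 = 3.41 ft.
P = γ·Q·ΔE/550 = 62.4 × 737 × 3.41 / 550 = 285 hp.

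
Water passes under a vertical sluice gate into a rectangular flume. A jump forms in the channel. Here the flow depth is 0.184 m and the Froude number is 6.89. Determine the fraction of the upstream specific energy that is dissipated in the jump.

ΔE/E₁ = 0.615 (61.5%)

Fr₁ = 6.89 (given).
Sequent-depth ratio: y₂/y₁ = ½[√(1 + 8Fr₁²) − 1] = ½[√380.8 − 1] = 9.26.
y₂ = 9.26 × 0.184 = 1.70 m.
E₁ = y₁(1 + Fr₁²/2) = 0.184×(1 + 6.89²/2) = 4.55 m. ΔE = (y₂ − y₁)³/(4y₁y₂) = 2.80 m. ΔE/E₁ = 2.80/4.55 = 0.615.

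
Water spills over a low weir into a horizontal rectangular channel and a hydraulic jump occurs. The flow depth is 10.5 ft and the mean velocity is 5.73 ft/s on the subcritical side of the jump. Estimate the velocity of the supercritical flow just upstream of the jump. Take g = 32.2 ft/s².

V₁ = 34.4 ft/s

Fr₂ = V₂/√(g·y₂) = 5.73/√(32.2×10.5) = 0.312.
Applying the sequent-depth relation in reverse, y₁/y₂ = ½[√(1 + 8Fr₂²) − 1] = ½[√1.777 − 1] = 0.166.
y₁ = 0.166 × 10.5 = 1.75 ft.
V₁ = q/y₁ = 60.2/1.75 = 34.4 ft/s.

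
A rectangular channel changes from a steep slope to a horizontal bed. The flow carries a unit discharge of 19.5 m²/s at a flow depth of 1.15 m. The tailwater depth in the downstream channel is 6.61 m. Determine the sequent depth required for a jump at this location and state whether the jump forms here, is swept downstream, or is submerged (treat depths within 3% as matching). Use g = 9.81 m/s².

y₂ = 7.66 m; the jump is swept downstream

V₁ = q/y₁ = 19.5/1.15 = 17.0 m/s. Fr₁ = V₁/√(g·y₁) = 17.0/√(9.81×1.15) = 5.05.
Bélanger equation: y₂/y₁ = ½[√(1 + 8Fr₁²) − 1] = ½[√204.9 − 1] = 6.66.
y₂ = 6.66 × 1.15 = 7.66 m.
Tailwater y_tw = 6.61 m: y_tw < y₂, so the jump is swept downstream.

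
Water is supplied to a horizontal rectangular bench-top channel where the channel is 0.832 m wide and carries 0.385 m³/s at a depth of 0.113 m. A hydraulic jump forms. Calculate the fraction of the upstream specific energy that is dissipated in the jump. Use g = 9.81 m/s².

q = Q/b = 0.385/0.832 = 0.463 m²/s; V₁ = q/y₁ = 4.10 m/s. Fr₁ = V₁/√(g·y₁) = 3.89.
By Bélanger, y₂/y₁ = ½[√(1 + 8Fr₁²) − 1] = ½[√122.0 − 1] = 5.02.
y₂ = 5.02 × 0.113 = 0.568 m.
E₁ = y₁ + V₁²/2g = 0.968 m. ΔE = (y₂ − y₁)³/(4y₁y₂) = 0.366 m. ΔE/E₁ = 0.366/0.968 = 0.378.

ΔE/E₁ = 0.378 (37.8%)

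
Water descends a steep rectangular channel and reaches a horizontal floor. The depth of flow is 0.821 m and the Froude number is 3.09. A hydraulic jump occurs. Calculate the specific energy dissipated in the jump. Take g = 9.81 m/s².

ΔE = 1.28 m

Fr₁ = 3.09 (given).
From the momentum equation for a rectangular channel, y₂/y₁ = ½[√(1 + 8Fr₁²) − 1] = ½[√77.38 − 1] = 3.90.
y₂ = 3.90 × 0.821 = 3.20 m.
V₁ = Fr₁·√(g·y₁) = 3.09×√(9.81×0.821) = 8.77 m/s; q = V₁·y₁ = 7.20 m²/s. V₂ = q/y₂ = 7.20/3.20 = 2.25 m/s. E₁ = y₁ + V₁²/2g = 4.74 m; E₂ = y₂ + V₂²/2g = 3.46 m. ΔE = E₁ − E₂ = 1.28 m.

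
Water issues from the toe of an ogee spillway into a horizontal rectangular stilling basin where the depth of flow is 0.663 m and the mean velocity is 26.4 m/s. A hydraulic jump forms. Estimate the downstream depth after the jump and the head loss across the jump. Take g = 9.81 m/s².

y₂ = 9.38 m; ΔE = 26.6 m

Fr₁ = V₁/√(g·y₁) = 26.4/√(9.81×0.663) = 10.4.
By Bélanger, y₂/y₁ = ½[√(1 + 8Fr₁²) − 1] = ½[√858.3 − 1] = 14.1.
y₂ = 14.1 × 0.663 = 9.38 m.
Head loss: ΔE = (y₂ − y₁)³/(4y₁y₂) = (9.38 − 0.663)³/(4×0.663×9.38) = 662/24.9 = 26.6 m.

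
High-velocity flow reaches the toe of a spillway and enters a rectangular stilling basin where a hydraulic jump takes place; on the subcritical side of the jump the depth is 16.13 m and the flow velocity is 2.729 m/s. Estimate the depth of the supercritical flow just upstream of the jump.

Fr₂ = V₂/√(g·y₂) = 2.729/√(9.81×16.13) = 0.2169.
The Bélanger relation is symmetric: y₁/y₂ = ½[√(1 + 8Fr₂²) − 1] = ½[√1.3765 − 1] = 0.08663.
y₁ = 0.08663 × 16.13 = 1.397 m.

y₁ = 1.397 m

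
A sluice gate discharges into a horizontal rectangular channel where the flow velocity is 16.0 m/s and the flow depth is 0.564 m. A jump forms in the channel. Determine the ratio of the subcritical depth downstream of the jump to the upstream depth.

Fr₁ = V₁/√(g·y₁) = 16.0/√(9.81×0.564) = 6.80.
From the momentum equation for a rectangular channel, y₂/y₁ = ½[√(1 + 8Fr₁²) − 1] = ½[√371.2 − 1] = 9.13.

y₂/y₁ = 9.13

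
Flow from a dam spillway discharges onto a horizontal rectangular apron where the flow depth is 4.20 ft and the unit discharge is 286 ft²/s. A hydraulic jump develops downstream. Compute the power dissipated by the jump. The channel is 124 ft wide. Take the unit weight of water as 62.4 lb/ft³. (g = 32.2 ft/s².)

P = 170094 hp

V₁ = q/y₁ = 286/4.20 = 68.1 ft/s. Fr₁ = V₁/√(g·y₁) = 68.1/√(32.2×4.20) = 5.86.
From the momentum equation for a rectangular channel, y₂/y₁ = ½[√(1 + 8Fr₁²) − 1] = ½[√275.3 − 1] = 7.80.
y₂ = 7.80 × 4.20 = 32.7 ft.
Head loss: ΔE = (y₂ − y₁)³/(4y₁y₂) = (32.7 − 4.20)³/(4×4.20×32.7) = 23255/550 = 42.3 ft.
Q = q·b = 286 × 124 = 35464 cfs. P = γ·Q·ΔE/550 = 62.4 × 35464 × 42.3 / 550 = 170094 hp.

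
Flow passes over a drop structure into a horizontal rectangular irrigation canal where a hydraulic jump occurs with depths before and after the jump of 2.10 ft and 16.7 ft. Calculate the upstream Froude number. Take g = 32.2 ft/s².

For a rectangular channel the momentum equation gives q² = ½·g·y₁·y₂·(y₁ + y₂) = ½×32.2×2.10×16.7×18.8 = 10615.
q = √10615 = 103 ft²/s.
V₁ = q/y₁ = 49.1 ft/s; Fr₁ = V₁/√(g·y₁) = 5.97.

Fr₁ = 5.97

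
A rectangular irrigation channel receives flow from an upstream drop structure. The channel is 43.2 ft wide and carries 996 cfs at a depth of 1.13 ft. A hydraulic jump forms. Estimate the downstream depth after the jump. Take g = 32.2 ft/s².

y₂ = 4.87 ft

q = Q/b = 996/43.2 = 23.1 ft²/s; V₁ = q/y₁ = 20.4 ft/s. Fr₁ = V₁/√(g·y₁) = 3.38.
Sequent-depth ratio: y₂/y₁ = ½[√(1 + 8Fr₁²) − 1] = ½[√92.53 − 1] = 4.31.
y₂ = 4.31 × 1.13 = 4.87 ft.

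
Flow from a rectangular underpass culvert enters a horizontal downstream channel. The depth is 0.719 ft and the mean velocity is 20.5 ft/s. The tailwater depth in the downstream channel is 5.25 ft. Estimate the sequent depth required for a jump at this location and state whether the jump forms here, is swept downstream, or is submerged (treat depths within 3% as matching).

Fr₁ = V₁/√(g·y₁) = 20.5/√(32.2×0.719) = 4.26.
Conjugate-depth relation: y₂/y₁ = ½[√(1 + 8Fr₁²) − 1] = ½[√146.2 − 1] = 5.55.
y₂ = 5.55 × 0.719 = 3.99 ft.
Tailwater y_tw = 5.25 ft: y_tw > y₂, so the jump is submerged.

y₂ = 3.99 ft; the jump is submerged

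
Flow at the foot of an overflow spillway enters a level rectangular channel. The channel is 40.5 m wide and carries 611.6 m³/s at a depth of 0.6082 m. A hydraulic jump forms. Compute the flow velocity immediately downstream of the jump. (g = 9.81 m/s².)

V₂ = 1.788 m/s

q = Q/b = 611.6/40.5 = 15.10 m²/s; V₁ = q/y₁ = 24.83 m/s. Fr₁ = V₁/√(g·y₁) = 10.17.
Conjugate-depth relation: y₂/y₁ = ½[√(1 + 8Fr₁²) − 1] = ½[√827.62 − 1] = 13.88.
y₂ = 13.88 × 0.6082 = 8.444 m.
V₂ = q/y₂ = 15.10/8.444 = 1.788 m/s.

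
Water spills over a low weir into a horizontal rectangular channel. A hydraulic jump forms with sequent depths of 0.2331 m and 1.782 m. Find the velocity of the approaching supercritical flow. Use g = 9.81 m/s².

V₁ = 8.693 m/s

For a rectangular channel the momentum equation gives q² = ½·g·y₁·y₂·(y₁ + y₂) = ½×9.81×0.2331×1.782×2.015 = 4.106.
q = √4.106 = 2.026 m²/s.
V₁ = q/y₁ = 2.026/0.2331 = 8.693 m/s.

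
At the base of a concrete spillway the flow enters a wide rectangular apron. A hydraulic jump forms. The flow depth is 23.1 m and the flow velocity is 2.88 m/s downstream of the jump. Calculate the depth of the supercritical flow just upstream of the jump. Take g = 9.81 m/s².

Fr₂ = V₂/√(g·y₂) = 2.88/√(9.81×23.1) = 0.191.
Since the conjugate-depth ratio holds either way, y₁/y₂ = ½[√(1 + 8Fr₂²) − 1] = ½[√1.293 − 1] = 0.0685.
y₁ = 0.0685 × 23.1 = 1.58 m.

y₁ = 1.58 m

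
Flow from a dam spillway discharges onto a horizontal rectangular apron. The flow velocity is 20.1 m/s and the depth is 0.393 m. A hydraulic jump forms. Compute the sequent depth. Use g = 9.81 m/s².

y₂ = 5.50 m

Fr₁ = V₁/√(g·y₁) = 20.1/√(9.81×0.393) = 10.2.
Bélanger equation: y₂/y₁ = ½[√(1 + 8Fr₁²) − 1] = ½[√839.3 − 1] = 14.0.
y₂ = 14.0 × 0.393 = 5.50 m.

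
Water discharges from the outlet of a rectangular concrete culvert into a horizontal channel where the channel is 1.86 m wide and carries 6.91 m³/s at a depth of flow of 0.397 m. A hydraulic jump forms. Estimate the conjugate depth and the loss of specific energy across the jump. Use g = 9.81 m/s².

y₂ = 2.47 m; ΔE = 2.27 m

q = Q/b = 6.91/1.86 = 3.72 m²/s; V₁ = q/y₁ = 9.36 m/s. Fr₁ = V₁/√(g·y₁) = 4.74.
Conjugate-depth relation: y₂/y₁ = ½[√(1 + 8Fr₁²) − 1] = ½[√180.9 − 1] = 6.22.
y₂ = 6.22 × 0.397 = 2.47 m.
V₂ = q/y₂ = 3.72/2.47 = 1.50 m/s. E₁ = y₁ + V₁²/2g = 4.86 m; E₂ = y₂ + V₂²/2g = 2.59 m. ΔE = E₁ − E₂ = 2.27 m.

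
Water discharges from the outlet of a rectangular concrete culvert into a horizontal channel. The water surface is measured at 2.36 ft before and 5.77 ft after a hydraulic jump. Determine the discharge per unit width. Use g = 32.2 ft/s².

q = 42.2 ft²/s

For a rectangular channel the momentum equation gives q² = ½·g·y₁·y₂·(y₁ + y₂) = ½×32.2×2.36×5.77×8.13 = 1782.
q = √1782 = 42.2 ft²/s.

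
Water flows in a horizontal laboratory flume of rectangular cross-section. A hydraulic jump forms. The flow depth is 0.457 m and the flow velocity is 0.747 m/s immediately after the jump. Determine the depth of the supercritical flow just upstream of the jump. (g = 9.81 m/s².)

y₁ = 0.0943 m

Fr₂ = V₂/√(g·y₂) = 0.747/√(9.81×0.457) = 0.353.
The Bélanger relation is symmetric: y₁/y₂ = ½[√(1 + 8Fr₂²) − 1] = ½[√1.996 − 1] = 0.206.
y₁ = 0.206 × 0.457 = 0.0943 m.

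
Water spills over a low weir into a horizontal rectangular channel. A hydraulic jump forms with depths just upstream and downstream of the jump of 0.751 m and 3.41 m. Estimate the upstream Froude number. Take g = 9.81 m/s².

Fr₁ = 3.55

For a rectangular channel the momentum equation gives q² = ½·g·y₁·y₂·(y₁ + y₂) = ½×9.81×0.751×3.41×4.16 = 52.3.
q = √52.3 = 7.23 m²/s.
V₁ = q/y₁ = 9.63 m/s; Fr₁ = V₁/√(g·y₁) = 3.55.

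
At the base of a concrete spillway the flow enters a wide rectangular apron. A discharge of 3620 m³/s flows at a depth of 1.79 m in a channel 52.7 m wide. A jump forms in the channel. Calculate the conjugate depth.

q = Q/b = 3620/52.7 = 68.7 m²/s; V₁ = q/y₁ = 38.4 m/s. Fr₁ = V₁/√(g·y₁) = 9.16.
By Bélanger, y₂/y₁ = ½[√(1 + 8Fr₁²) − 1] = ½[√671.9 − 1] = 12.5.
y₂ = 12.5 × 1.79 = 22.3 m.

y₂ = 22.3 m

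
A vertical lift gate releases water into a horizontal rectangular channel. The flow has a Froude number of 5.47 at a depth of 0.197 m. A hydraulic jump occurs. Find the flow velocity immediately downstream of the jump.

Fr₁ = 5.47 (given).
Conjugate-depth relation: y₂/y₁ = ½[√(1 + 8Fr₁²) − 1] = ½[√240.4 − 1] = 7.25.
y₂ = 7.25 × 0.197 = 1.43 m.
V₁ = Fr₁·√(g·y₁) = 5.47×√(9.81×0.197) = 7.60 m/s; q = V₁·y₁ = 1.50 m²/s.
V₂ = q/y₂ = 1.50/1.43 = 1.05 m/s.

V₂ = 1.05 m/s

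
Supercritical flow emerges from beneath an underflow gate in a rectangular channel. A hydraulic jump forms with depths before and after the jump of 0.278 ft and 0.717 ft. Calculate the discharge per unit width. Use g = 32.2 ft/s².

For a rectangular channel the momentum equation gives q² = ½·g·y₁·y₂·(y₁ + y₂) = ½×32.2×0.278×0.717×0.995 = 3.19.
q = √3.19 = 1.79 ft²/s.

q = 1.79 ft²/s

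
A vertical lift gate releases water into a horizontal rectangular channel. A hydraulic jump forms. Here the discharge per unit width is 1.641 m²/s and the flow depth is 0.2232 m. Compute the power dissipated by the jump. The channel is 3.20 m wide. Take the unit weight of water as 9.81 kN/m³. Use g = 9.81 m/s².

V₁ = q/y₁ = 1.641/0.2232 = 7.352 m/s. Fr₁ = V₁/√(g·y₁) = 7.352/√(9.81×0.2232) = 4.969.
From the momentum equation for a rectangular channel, y₂/y₁ = ½[√(1 + 8Fr₁²) − 1] = ½[√198.49 − 1] = 6.544.
y₂ = 6.544 × 0.2232 = 1.461 m.
Head loss: ΔE = (y₂ − y₁)³/(4y₁y₂) = (1.461 − 0.2232)³/(4×0.2232×1.461) = 1.895/1.304 = 1.453 m.
Q = q·b = 1.641 × 3.20 = 5.251 m³/s. P = γ·Q·ΔE = 9.81 × 5.251 × 1.453 = 74.86 kW.

P = 74.86 kW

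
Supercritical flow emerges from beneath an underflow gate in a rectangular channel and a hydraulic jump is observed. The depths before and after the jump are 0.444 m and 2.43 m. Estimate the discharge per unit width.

For a rectangular channel the momentum equation gives q² = ½·g·y₁·y₂·(y₁ + y₂) = ½×9.81×0.444×2.43×2.87 = 15.2.
q = √15.2 = 3.90 m²/s.

q = 3.90 m²/s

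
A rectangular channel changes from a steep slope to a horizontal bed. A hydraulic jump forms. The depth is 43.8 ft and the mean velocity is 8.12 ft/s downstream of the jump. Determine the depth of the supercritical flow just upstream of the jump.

y₁ = 3.77 ft

Fr₂ = V₂/√(g·y₂) = 8.12/√(32.2×43.8) = 0.216.
Since the conjugate-depth ratio holds either way, y₁/y₂ = ½[√(1 + 8Fr₂²) − 1] = ½[√1.374 − 1] = 0.0861.
y₁ = 0.0861 × 43.8 = 3.77 ft.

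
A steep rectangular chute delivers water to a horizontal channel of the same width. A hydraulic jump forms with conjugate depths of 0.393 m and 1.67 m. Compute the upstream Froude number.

Fr₁ = 3.34

For a rectangular channel the momentum equation gives q² = ½·g·y₁·y₂·(y₁ + y₂) = ½×9.81×0.393×1.67×2.06 = 6.64.
q = √6.64 = 2.58 m²/s.
V₁ = q/y₁ = 6.56 m/s; Fr₁ = V₁/√(g·y₁) = 3.34.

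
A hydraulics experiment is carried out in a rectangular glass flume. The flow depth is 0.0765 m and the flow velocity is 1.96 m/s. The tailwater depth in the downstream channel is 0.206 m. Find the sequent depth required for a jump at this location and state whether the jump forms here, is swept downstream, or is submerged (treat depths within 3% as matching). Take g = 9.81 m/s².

y₂ = 0.209 m; the jump forms here

Fr₁ = V₁/√(g·y₁) = 1.96/√(9.81×0.0765) = 2.26.
Bélanger equation: y₂/y₁ = ½[√(1 + 8Fr₁²) − 1] = ½[√41.95 − 1] = 2.74.
y₂ = 2.74 × 0.0765 = 0.209 m.
Tailwater y_tw = 0.206 m: y_tw ≈ y₂, so the jump forms here.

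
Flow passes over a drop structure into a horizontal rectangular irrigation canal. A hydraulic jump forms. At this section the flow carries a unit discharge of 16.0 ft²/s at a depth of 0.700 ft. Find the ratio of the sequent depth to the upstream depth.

y₂/y₁ = 6.33

V₁ = q/y₁ = 16.0/0.700 = 22.9 ft/s. Fr₁ = V₁/√(g·y₁) = 22.9/√(32.2×0.700) = 4.81.
Bélanger equation: y₂/y₁ = ½[√(1 + 8Fr₁²) − 1] = ½[√186.4 − 1] = 6.33.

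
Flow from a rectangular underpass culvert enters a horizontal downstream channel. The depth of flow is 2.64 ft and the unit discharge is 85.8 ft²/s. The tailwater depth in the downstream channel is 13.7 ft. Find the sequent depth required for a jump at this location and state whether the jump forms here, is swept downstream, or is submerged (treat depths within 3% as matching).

y₂ = 11.9 ft; the jump is submerged

V₁ = q/y₁ = 85.8/2.64 = 32.5 ft/s. Fr₁ = V₁/√(g·y₁) = 32.5/√(32.2×2.64) = 3.52.
Conjugate-depth relation: y₂/y₁ = ½[√(1 + 8Fr₁²) − 1] = ½[√100.4 − 1] = 4.51.
y₂ = 4.51 × 2.64 = 11.9 ft.
Tailwater y_tw = 13.7 ft: y_tw > y₂, so the jump is submerged.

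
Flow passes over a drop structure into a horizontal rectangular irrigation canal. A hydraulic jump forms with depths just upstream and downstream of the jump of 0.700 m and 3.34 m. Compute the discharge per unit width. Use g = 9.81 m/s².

For a rectangular channel the momentum equation gives q² = ½·g·y₁·y₂·(y₁ + y₂) = ½×9.81×0.700×3.34×4.04 = 46.3.
q = √46.3 = 6.81 m²/s.

q = 6.81 m²/s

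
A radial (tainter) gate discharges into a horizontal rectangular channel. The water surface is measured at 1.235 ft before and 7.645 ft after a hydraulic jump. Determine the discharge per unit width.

q = 36.74 ft²/s

For a rectangular channel the momentum equation gives q² = ½·g·y₁·y₂·(y₁ + y₂) = ½×32.2×1.235×7.645×8.880 = 1350.
q = √1350 = 36.74 ft²/s.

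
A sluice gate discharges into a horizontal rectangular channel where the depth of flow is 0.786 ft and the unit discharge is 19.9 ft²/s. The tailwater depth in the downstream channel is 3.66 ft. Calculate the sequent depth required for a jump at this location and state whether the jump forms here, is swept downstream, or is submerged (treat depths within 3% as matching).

V₁ = q/y₁ = 19.9/0.786 = 25.3 ft/s. Fr₁ = V₁/√(g·y₁) = 25.3/√(32.2×0.786) = 5.03.
Bélanger equation: y₂/y₁ = ½[√(1 + 8Fr₁²) − 1] = ½[√203.6 − 1] = 6.63.
y₂ = 6.63 × 0.786 = 5.21 ft.
Tailwater y_tw = 3.66 ft: y_tw < y₂, so the jump is swept downstream.

y₂ = 5.21 ft; the jump is swept downstream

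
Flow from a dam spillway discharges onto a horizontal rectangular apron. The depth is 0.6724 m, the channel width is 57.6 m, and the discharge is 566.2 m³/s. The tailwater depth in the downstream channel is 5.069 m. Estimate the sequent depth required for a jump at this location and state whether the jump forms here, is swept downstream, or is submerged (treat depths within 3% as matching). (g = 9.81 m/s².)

y₂ = 5.087 m; the jump forms here

q = Q/b = 566.2/57.6 = 9.830 m²/s; V₁ = q/y₁ = 14.62 m/s. Fr₁ = V₁/√(g·y₁) = 5.692.
Conjugate-depth relation: y₂/y₁ = ½[√(1 + 8Fr₁²) − 1] = ½[√260.20 − 1] = 7.565.
y₂ = 7.565 × 0.6724 = 5.087 m.
Tailwater y_tw = 5.069 m: y_tw ≈ y₂, so the jump forms here.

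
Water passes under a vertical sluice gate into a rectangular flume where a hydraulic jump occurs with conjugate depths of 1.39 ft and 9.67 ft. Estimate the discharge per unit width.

For a rectangular channel the momentum equation gives q² = ½·g·y₁·y₂·(y₁ + y₂) = ½×32.2×1.39×9.67×11.1 = 2393.
q = √2393 = 48.9 ft²/s.

q = 48.9 ft²/s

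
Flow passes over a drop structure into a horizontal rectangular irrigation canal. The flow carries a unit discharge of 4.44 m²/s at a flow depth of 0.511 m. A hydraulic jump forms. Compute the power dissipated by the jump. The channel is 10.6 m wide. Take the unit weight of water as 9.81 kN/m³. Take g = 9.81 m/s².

P = 760 kW

V₁ = q/y₁ = 4.44/0.511 = 8.69 m/s. Fr₁ = V₁/√(g·y₁) = 8.69/√(9.81×0.511) = 3.88.
From the momentum equation for a rectangular channel, y₂/y₁ = ½[√(1 + 8Fr₁²) − 1] = ½[√121.5 − 1] = 5.01.
y₂ = 5.01 × 0.511 = 2.56 m.
Head loss: ΔE = (y₂ − y₁)³/(4y₁y₂) = (2.56 − 0.511)³/(4×0.511×2.56) = 8.61/5.23 = 1.65 m.
Q = q·b = 4.44 × 10.6 = 47.1 m³/s. P = γ·Q·ΔE = 9.81 × 47.1 × 1.65 = 760 kW.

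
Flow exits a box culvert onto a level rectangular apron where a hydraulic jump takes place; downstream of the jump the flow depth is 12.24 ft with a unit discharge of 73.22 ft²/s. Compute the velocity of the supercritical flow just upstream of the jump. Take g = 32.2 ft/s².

V₂ = q/y₂ = 73.22/12.24 = 5.982 ft/s; Fr₂ = V₂/√(g·y₂) = 0.3013.
From the momentum equation (using Fr₂), y₁/y₂ = ½[√(1 + 8Fr₂²) − 1] = ½[√1.7264 − 1] = 0.1570.
y₁ = 0.1570 × 12.24 = 1.921 ft.
V₁ = q/y₁ = 73.22/1.921 = 38.11 ft/s.

V₁ = 38.11 ft/s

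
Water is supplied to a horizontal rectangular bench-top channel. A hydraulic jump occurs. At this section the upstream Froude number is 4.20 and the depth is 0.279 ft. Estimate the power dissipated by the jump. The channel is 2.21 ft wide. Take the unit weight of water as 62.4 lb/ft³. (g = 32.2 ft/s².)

P = 0.998 hp

Fr₁ = 4.20 (given).
By Bélanger, y₂/y₁ = ½[√(1 + 8Fr₁²) − 1] = ½[√142.1 − 1] = 5.46.
y₂ = 5.46 × 0.279 = 1.52 ft.
Head loss: ΔE = (y₂ − y₁)³/(4y₁y₂) = (1.52 − 0.279)³/(4×0.279×1.52) = 1.93/1.70 = 1.13 ft.
V₁ = Fr₁·√(g·y₁) = 4.20×√(32.2×0.279) = 12.6 ft/s; q = V₁·y₁ = 3.51 ft²/s. Q = q·b = 3.51 × 2.21 = 7.76 cfs. P = γ·Q·ΔE/550 = 62.4 × 7.76 × 1.13 / 550 = 0.998 hp.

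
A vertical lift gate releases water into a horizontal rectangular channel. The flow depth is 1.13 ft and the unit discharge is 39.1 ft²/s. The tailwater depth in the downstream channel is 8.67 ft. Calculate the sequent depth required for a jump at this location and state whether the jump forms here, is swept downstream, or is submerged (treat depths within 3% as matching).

y₂ = 8.62 ft; the jump forms here

V₁ = q/y₁ = 39.1/1.13 = 34.6 ft/s. Fr₁ = V₁/√(g·y₁) = 34.6/√(32.2×1.13) = 5.74.
Bélanger equation: y₂/y₁ = ½[√(1 + 8Fr₁²) − 1] = ½[√264.2 − 1] = 7.63.
y₂ = 7.63 × 1.13 = 8.62 ft.
Tailwater y_tw = 8.67 ft: y_tw ≈ y₂, so the jump forms here.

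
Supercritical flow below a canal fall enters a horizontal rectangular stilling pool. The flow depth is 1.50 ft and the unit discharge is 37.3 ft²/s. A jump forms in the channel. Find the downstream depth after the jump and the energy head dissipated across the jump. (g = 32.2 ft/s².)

V₁ = q/y₁ = 37.3/1.50 = 24.9 ft/s. Fr₁ = V₁/√(g·y₁) = 24.9/√(32.2×1.50) = 3.58.
Bélanger equation: y₂/y₁ = ½[√(1 + 8Fr₁²) − 1] = ½[√103.4 − 1] = 4.58.
y₂ = 4.58 × 1.50 = 6.88 ft.
Head loss: ΔE = (y₂ − y₁)³/(4y₁y₂) = (6.88 − 1.50)³/(4×1.50×6.88) = 155/41.3 = 3.77 ft.

y₂ = 6.88 ft; ΔE = 3.77 ft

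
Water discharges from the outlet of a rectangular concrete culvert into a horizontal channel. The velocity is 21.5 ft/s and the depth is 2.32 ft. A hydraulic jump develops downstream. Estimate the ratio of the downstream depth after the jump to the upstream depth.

y₂/y₁ = 3.05

Fr₁ = V₁/√(g·y₁) = 21.5/√(32.2×2.32) = 2.49.
Sequent-depth ratio: y₂/y₁ = ½[√(1 + 8Fr₁²) − 1] = ½[√50.50 − 1] = 3.05.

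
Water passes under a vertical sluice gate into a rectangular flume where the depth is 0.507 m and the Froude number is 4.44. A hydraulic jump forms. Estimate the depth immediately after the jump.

y₂ = 2.94 m

Fr₁ = 4.44 (given).
Conjugate-depth relation: y₂/y₁ = ½[√(1 + 8Fr₁²) − 1] = ½[√158.7 − 1] = 5.80.
y₂ = 5.80 × 0.507 = 2.94 m.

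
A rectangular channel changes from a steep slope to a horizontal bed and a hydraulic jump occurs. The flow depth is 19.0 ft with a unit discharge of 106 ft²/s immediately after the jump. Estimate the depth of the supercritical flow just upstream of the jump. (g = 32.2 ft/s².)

y₁ = 1.77 ft

V₂ = q/y₂ = 106/19.0 = 5.58 ft/s; Fr₂ = V₂/√(g·y₂) = 0.226.
Since the conjugate-depth ratio holds either way, y₁/y₂ = ½[√(1 + 8Fr₂²) − 1] = ½[√1.407 − 1] = 0.0931.
y₁ = 0.0931 × 19.0 = 1.77 ft.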